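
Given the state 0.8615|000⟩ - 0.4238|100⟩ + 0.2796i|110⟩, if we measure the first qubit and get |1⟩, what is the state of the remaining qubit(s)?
-0.8347|00⟩ + 0.5507i|10⟩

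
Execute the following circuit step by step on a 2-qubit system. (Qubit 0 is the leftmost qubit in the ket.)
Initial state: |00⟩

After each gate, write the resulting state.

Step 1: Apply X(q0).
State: |10⟩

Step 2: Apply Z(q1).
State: |10⟩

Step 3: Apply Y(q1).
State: i|11⟩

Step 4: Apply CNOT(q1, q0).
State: i|01⟩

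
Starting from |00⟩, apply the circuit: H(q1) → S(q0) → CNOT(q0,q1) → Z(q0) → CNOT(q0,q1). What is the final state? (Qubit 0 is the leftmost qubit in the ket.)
1/√2|00⟩ + 1/√2|01⟩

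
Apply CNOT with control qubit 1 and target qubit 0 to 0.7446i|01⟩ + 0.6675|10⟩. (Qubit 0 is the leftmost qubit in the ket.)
0.6675|10⟩ + 0.7446i|11⟩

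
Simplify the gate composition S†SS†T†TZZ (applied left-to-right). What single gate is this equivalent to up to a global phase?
S†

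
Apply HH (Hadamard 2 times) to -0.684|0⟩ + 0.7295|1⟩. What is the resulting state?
-0.684|0⟩ + 0.7295|1⟩

H² = I, so an even number of Hadamards cancels: H^2 = I and the state is unchanged.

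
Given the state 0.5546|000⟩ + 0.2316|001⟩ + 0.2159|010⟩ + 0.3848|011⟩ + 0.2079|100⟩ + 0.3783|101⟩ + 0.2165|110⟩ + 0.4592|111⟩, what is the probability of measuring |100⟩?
0.04322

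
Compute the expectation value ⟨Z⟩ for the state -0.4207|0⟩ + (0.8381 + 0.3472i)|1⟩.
-0.646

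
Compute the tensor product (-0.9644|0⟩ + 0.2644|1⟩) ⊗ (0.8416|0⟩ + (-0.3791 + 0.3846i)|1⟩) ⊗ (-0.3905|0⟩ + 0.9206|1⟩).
0.3169|000⟩ - 0.7472|001⟩ + (-0.1428 + 0.1448i)|010⟩ + (0.3366 - 0.3415i)|011⟩ - 0.08689|100⟩ + 0.2049|101⟩ + (0.03914 - 0.03971i)|110⟩ + (-0.09228 + 0.09361i)|111⟩

amp(|b₁b₂…⟩) = product of the factor amplitudes for bits b₁, b₂, …; only kets whose every factor amplitude is nonzero survive.
|000⟩: (-0.9644)(0.8416)(-0.3905) = 0.3169
|001⟩: (-0.9644)(0.8416)(0.9206) = -0.7472
|010⟩: (-0.9644)(-0.3791 + 0.3846i)(-0.3905) = (-0.1428 + 0.1448i)
|011⟩: (-0.9644)(-0.3791 + 0.3846i)(0.9206) = (0.3366 - 0.3415i)
|100⟩: (0.2644)(0.8416)(-0.3905) = -0.08689
|101⟩: (0.2644)(0.8416)(0.9206) = 0.2049
|110⟩: (0.2644)(-0.3791 + 0.3846i)(-0.3905) = (0.03914 - 0.03971i)
|111⟩: (0.2644)(-0.3791 + 0.3846i)(0.9206) = (-0.09228 + 0.09361i)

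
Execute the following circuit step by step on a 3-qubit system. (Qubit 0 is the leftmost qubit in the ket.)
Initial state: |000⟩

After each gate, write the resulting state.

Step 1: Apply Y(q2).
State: i|001⟩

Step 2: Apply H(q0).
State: (1/√2)i|001⟩ + (1/√2)i|101⟩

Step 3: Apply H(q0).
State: i|001⟩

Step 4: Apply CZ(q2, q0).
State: i|001⟩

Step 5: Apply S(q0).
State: i|001⟩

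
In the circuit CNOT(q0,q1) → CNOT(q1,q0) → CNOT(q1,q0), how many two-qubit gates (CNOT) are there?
3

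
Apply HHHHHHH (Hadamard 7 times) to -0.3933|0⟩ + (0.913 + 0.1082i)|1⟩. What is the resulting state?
(0.3675 + 0.07651i)|0⟩ + (-0.9237 - 0.07651i)|1⟩

H² = I, so H^7 = H: a single Hadamard. With (a, b) = (-0.3933, (0.913 + 0.1082i)), H gives ((a + b)/√2, (a − b)/√2) = ((0.3675 + 0.07651i), (-0.9237 - 0.07651i)).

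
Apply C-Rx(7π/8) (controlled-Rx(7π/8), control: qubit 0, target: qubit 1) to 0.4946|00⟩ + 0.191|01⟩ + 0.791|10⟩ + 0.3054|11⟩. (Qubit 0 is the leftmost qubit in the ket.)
0.4946|00⟩ + 0.191|01⟩ + (0.1543 - 0.2995i)|10⟩ + (0.05958 - 0.7758i)|11⟩

C-Rx(7π/8) leaves the control-|0⟩ kets |00⟩, |01⟩ unchanged and applies Rx(7π/8) to qubit 1 on the control-|1⟩ pair (|10⟩, |11⟩).
Rx(7π/8) = [[cos(θ/2), −i·sin(θ/2)], [−i·sin(θ/2), cos(θ/2)]]; θ = 7π/8, cos(θ/2) ≈ 0.19509, sin(θ/2) ≈ 0.980785.
With a = amp(|10⟩) = 0.791 and b = amp(|11⟩) = 0.3054:
new amp(|10⟩) = (0.19509)·a + (-0.980785i)·b = (0.1543 - 0.2995i)
new amp(|11⟩) = (-0.980785i)·a + (0.19509)·b = (0.05958 - 0.7758i)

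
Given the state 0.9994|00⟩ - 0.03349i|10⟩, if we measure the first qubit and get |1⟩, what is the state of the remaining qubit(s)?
-i|0⟩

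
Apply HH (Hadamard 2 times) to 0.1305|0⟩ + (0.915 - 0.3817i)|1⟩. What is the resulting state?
0.1305|0⟩ + (0.915 - 0.3817i)|1⟩

H² = I, so an even number of Hadamards cancels: H^2 = I and the state is unchanged.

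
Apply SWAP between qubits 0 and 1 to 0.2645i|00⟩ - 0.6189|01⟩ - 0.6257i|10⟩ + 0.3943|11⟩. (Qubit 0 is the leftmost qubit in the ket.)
0.2645i|00⟩ - 0.6257i|01⟩ - 0.6189|10⟩ + 0.3943|11⟩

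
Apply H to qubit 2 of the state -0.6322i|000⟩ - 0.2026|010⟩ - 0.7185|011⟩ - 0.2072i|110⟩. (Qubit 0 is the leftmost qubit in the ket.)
-0.447i|000⟩ - 0.447i|001⟩ - 0.6513|010⟩ + 0.3648|011⟩ - 0.1465i|110⟩ - 0.1465i|111⟩

H on qubit 2 mixes each pair of kets that differ only in qubit 2: amplitudes (a, b) of (|…0…⟩, |…1…⟩) become ((a + b)/√2, (a − b)/√2). Kets absent from the input have amplitude 0.
(|000⟩, |001⟩): (a, b) = (-0.6322i, 0) → (-0.447i, -0.447i)
(|010⟩, |011⟩): (a, b) = (-0.2026, -0.7185) → (-0.6513, 0.3648)
(|110⟩, |111⟩): (a, b) = (-0.2072i, 0) → (-0.1465i, -0.1465i)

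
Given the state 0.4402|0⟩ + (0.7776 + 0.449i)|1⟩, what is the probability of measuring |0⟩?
0.1938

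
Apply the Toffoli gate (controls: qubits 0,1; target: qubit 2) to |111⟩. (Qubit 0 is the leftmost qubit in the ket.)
|110⟩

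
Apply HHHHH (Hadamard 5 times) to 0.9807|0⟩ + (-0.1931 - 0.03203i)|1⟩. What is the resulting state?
(0.5569 - 0.02265i)|0⟩ + (0.83 + 0.02265i)|1⟩

H² = I, so H^5 = H: a single Hadamard. With (a, b) = (0.9807, (-0.1931 - 0.03203i)), H gives ((a + b)/√2, (a − b)/√2) = ((0.5569 - 0.02265i), (0.83 + 0.02265i)).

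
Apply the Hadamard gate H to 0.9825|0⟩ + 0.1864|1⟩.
0.8265|0⟩ + 0.5629|1⟩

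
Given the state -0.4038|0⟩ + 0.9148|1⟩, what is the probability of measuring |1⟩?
0.8369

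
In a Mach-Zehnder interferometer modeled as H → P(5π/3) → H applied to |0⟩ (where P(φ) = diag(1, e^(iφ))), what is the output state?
(0.75 - 0.433i)|0⟩ + (0.25 + 0.433i)|1⟩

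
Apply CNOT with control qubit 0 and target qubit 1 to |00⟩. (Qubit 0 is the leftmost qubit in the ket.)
|00⟩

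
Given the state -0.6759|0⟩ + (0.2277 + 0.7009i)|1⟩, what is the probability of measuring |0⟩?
0.4568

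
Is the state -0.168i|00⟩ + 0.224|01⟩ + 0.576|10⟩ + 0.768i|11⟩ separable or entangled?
Separable

Writing the state as a|00⟩ + b|01⟩ + c|10⟩ + d|11⟩, it is a product state iff ad − bc = 0.
Here (a, b, c, d) = (-0.168i, 0.224, 0.576, 0.768i): ad − bc = (-0.168i)(0.768i) − (0.224)(0.576) = 0, so the state is separable.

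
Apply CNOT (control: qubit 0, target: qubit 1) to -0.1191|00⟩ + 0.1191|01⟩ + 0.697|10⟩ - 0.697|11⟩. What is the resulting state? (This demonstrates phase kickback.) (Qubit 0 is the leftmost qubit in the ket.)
-0.1191|00⟩ + 0.1191|01⟩ - 0.697|10⟩ + 0.697|11⟩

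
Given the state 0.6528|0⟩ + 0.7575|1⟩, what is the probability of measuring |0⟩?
0.4261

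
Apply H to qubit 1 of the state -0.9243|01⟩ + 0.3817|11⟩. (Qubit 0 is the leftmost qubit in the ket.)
-0.6536|00⟩ + 0.6536|01⟩ + 0.2699|10⟩ - 0.2699|11⟩

H on qubit 1 mixes each pair of kets that differ only in qubit 1: amplitudes (a, b) of (|…0…⟩, |…1…⟩) become ((a + b)/√2, (a − b)/√2). Kets absent from the input have amplitude 0.
(|00⟩, |01⟩): (a, b) = (0, -0.9243) → (-0.6536, 0.6536)
(|10⟩, |11⟩): (a, b) = (0, 0.3817) → (0.2699, -0.2699)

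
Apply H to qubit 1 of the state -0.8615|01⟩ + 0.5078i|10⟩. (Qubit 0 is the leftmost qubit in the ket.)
-0.6092|00⟩ + 0.6092|01⟩ + 0.3591i|10⟩ + 0.3591i|11⟩

H on qubit 1 mixes each pair of kets that differ only in qubit 1: amplitudes (a, b) of (|…0…⟩, |…1…⟩) become ((a + b)/√2, (a − b)/√2). Kets absent from the input have amplitude 0.
(|00⟩, |01⟩): (a, b) = (0, -0.8615) → (-0.6092, 0.6092)
(|10⟩, |11⟩): (a, b) = (0.5078i, 0) → (0.3591i, 0.3591i)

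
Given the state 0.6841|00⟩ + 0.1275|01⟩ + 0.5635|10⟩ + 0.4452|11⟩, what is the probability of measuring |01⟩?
0.01626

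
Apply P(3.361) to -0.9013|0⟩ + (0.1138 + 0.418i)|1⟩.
-0.9013|0⟩ + (-0.02009 - 0.4327i)|1⟩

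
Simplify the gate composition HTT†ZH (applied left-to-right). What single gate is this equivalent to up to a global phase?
X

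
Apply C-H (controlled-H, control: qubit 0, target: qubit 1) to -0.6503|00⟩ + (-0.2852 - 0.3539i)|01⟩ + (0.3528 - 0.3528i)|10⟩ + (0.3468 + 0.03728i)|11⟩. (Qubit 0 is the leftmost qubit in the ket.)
-0.6503|00⟩ + (-0.2852 - 0.3539i)|01⟩ + (0.4947 - 0.2231i)|10⟩ + (0.004243 - 0.2758i)|11⟩

C-H leaves the control-|0⟩ kets |00⟩, |01⟩ unchanged and applies H to qubit 1 on the control-|1⟩ pair (|10⟩, |11⟩).
H = [[1/√2, 1/√2], [1/√2, -1/√2]].
With a = amp(|10⟩) = (0.3528 - 0.3528i) and b = amp(|11⟩) = (0.3468 + 0.03728i):
new amp(|10⟩) = (1/√2)·a + (1/√2)·b = (0.4947 - 0.2231i)
new amp(|11⟩) = (1/√2)·a + (-1/√2)·b = (0.004243 - 0.2758i)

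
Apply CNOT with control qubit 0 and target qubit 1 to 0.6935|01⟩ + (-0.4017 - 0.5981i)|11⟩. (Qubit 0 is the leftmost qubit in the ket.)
0.6935|01⟩ + (-0.4017 - 0.5981i)|10⟩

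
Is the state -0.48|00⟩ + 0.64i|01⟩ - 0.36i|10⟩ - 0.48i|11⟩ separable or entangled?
Entangled

Writing the state as a|00⟩ + b|01⟩ + c|10⟩ + d|11⟩, it is a product state iff ad − bc = 0.
Here (a, b, c, d) = (-0.48, 0.64i, -0.36i, -0.48i): ad − bc = (-0.48)(-0.48i) − (0.64i)(-0.36i) = (-0.2304 + 0.2304i) ≠ 0, so the state is entangled.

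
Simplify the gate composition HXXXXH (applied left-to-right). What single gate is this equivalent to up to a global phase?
I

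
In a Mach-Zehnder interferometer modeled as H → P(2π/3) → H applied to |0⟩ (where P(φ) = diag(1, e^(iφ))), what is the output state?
(0.25 + 0.433i)|0⟩ + (0.75 - 0.433i)|1⟩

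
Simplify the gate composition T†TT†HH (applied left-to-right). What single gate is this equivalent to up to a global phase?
T†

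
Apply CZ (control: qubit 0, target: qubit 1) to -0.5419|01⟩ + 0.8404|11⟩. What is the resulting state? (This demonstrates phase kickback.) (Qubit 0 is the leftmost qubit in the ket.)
-0.5419|01⟩ - 0.8404|11⟩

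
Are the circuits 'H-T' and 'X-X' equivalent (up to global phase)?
No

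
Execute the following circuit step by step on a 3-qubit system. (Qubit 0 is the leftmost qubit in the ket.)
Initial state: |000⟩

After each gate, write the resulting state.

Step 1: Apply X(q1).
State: |010⟩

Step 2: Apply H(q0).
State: 1/√2|010⟩ + 1/√2|110⟩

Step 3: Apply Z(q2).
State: 1/√2|010⟩ + 1/√2|110⟩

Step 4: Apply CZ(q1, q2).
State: 1/√2|010⟩ + 1/√2|110⟩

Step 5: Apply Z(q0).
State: 1/√2|010⟩ - 1/√2|110⟩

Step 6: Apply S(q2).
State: 1/√2|010⟩ - 1/√2|110⟩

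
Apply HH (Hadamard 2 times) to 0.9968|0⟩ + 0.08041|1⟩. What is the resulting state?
0.9968|0⟩ + 0.08041|1⟩

H² = I, so an even number of Hadamards cancels: H^2 = I and the state is unchanged.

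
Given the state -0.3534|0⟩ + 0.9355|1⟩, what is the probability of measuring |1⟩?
0.8752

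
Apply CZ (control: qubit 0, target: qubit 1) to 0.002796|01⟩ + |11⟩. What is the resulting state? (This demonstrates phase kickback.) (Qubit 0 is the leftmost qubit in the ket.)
0.002796|01⟩ - |11⟩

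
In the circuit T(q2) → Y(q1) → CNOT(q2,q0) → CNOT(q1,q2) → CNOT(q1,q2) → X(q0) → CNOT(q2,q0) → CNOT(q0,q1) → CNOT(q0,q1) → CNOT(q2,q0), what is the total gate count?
10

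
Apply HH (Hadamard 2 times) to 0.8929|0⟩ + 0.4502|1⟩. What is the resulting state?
0.8929|0⟩ + 0.4502|1⟩

H² = I, so an even number of Hadamards cancels: H^2 = I and the state is unchanged.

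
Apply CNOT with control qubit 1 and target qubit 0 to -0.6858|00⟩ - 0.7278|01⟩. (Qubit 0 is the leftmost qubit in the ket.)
-0.6858|00⟩ - 0.7278|11⟩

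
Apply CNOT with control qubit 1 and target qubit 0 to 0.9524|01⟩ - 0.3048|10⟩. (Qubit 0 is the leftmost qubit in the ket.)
-0.3048|10⟩ + 0.9524|11⟩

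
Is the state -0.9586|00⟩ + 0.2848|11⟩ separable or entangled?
Entangled

Writing the state as a|00⟩ + b|01⟩ + c|10⟩ + d|11⟩, it is a product state iff ad − bc = 0.
Here (a, b, c, d) = (-0.9586, 0, 0, 0.2848): ad − bc = (-0.9586)(0.2848) − (0)(0) = -0.273 ≠ 0, so the state is entangled.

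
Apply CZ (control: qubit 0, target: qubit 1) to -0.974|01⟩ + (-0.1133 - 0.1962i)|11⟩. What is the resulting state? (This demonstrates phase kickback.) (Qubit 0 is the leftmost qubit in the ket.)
-0.974|01⟩ + (0.1133 + 0.1962i)|11⟩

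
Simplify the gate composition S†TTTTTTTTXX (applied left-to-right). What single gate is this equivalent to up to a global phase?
S†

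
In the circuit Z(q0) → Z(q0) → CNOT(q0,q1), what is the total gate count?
3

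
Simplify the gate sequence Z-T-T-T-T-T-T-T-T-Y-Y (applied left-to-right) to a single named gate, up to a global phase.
Z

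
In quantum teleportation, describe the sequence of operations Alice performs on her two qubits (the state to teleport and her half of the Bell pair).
CNOT (state → Bell), then H on state qubit, then measure both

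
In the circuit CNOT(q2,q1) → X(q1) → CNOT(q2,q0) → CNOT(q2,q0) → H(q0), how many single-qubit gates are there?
2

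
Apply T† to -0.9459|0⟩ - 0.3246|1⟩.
-0.9459|0⟩ + (-0.2295 + 0.2295i)|1⟩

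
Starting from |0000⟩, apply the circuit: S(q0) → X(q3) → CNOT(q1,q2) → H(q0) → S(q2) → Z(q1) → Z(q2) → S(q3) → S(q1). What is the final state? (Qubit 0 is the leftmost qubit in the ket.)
(1/√2)i|0001⟩ + (1/√2)i|1001⟩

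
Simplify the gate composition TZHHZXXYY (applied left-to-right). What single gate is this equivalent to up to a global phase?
T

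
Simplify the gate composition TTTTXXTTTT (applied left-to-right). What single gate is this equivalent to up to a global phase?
I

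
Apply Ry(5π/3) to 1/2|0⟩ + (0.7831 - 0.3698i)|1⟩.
(-0.8246 + 0.1849i)|0⟩ + (-0.4282 + 0.3203i)|1⟩

Ry(5π/3) = [[cos(θ/2), −sin(θ/2)], [sin(θ/2), cos(θ/2)]]; θ = 5π/3, cos(θ/2) ≈ -0.866025, sin(θ/2) ≈ 0.5.
With a = amp(|0⟩) = 1/2 and b = amp(|1⟩) = (0.7831 - 0.3698i):
new amp(|0⟩) = (-0.866025)·a + (-0.5)·b = (-0.8246 + 0.1849i)
new amp(|1⟩) = (0.5)·a + (-0.866025)·b = (-0.4282 + 0.3203i)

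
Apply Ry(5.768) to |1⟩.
-0.2548|0⟩ - 0.967|1⟩

Ry(5.768) = [[cos(θ/2), −sin(θ/2)], [sin(θ/2), cos(θ/2)]]; θ = 5.768, cos(θ/2) ≈ -0.967006, sin(θ/2) ≈ 0.254753.
With a = amp(|0⟩) = 0 and b = amp(|1⟩) = 1:
new amp(|0⟩) = (-0.967006)·a + (-0.254753)·b = -0.2548
new amp(|1⟩) = (0.254753)·a + (-0.967006)·b = -0.967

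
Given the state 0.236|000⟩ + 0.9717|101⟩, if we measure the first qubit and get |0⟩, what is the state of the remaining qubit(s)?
|00⟩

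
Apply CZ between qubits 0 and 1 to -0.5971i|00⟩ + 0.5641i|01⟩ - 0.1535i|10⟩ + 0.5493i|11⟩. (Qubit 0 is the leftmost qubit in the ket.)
-0.5971i|00⟩ + 0.5641i|01⟩ - 0.1535i|10⟩ - 0.5493i|11⟩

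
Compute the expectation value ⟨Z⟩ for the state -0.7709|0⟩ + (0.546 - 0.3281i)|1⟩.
0.1885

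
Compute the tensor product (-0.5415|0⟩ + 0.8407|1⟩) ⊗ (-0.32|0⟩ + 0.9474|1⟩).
0.1733|00⟩ - 0.513|01⟩ - 0.269|10⟩ + 0.7965|11⟩

amp(|b₁b₂…⟩) = product of the factor amplitudes for bits b₁, b₂, …; only kets whose every factor amplitude is nonzero survive.
|00⟩: (-0.5415)(-0.32) = 0.1733
|01⟩: (-0.5415)(0.9474) = -0.513
|10⟩: (0.8407)(-0.32) = -0.269
|11⟩: (0.8407)(0.9474) = 0.7965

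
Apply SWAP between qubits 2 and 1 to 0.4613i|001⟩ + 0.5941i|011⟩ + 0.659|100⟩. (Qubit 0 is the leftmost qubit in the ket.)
0.4613i|010⟩ + 0.5941i|011⟩ + 0.659|100⟩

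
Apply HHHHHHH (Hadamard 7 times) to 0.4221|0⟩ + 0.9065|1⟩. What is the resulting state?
0.9395|0⟩ - 0.3425|1⟩

H² = I, so H^7 = H: a single Hadamard. With (a, b) = (0.4221, 0.9065), H gives ((a + b)/√2, (a − b)/√2) = (0.9395, -0.3425).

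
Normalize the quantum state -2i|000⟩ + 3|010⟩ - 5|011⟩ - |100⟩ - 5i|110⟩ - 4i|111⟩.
-0.2236i|000⟩ + 0.3354|010⟩ - 0.559|011⟩ - 0.1118|100⟩ - 0.559i|110⟩ - (1/√5)i|111⟩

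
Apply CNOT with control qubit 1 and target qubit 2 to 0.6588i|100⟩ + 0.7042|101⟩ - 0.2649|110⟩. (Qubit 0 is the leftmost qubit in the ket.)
0.6588i|100⟩ + 0.7042|101⟩ - 0.2649|111⟩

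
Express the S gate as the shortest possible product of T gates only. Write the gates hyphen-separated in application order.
T-T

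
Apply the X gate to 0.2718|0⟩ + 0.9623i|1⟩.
0.9623i|0⟩ + 0.2718|1⟩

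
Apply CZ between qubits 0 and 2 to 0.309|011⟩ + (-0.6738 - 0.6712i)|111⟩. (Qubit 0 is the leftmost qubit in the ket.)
0.309|011⟩ + (0.6738 + 0.6712i)|111⟩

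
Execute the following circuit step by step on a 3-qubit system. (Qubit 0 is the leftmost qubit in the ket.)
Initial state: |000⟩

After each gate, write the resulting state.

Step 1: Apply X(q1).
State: |010⟩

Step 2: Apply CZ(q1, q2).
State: |010⟩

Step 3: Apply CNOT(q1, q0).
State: |110⟩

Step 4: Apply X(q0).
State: |010⟩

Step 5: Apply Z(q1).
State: -|010⟩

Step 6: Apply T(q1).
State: (-1/√2 - (1/√2)i)|010⟩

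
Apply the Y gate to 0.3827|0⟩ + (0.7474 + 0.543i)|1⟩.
(0.543 - 0.7474i)|0⟩ + 0.3827i|1⟩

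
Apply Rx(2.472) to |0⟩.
0.3286|0⟩ - 0.9445i|1⟩

Rx(2.472) = [[cos(θ/2), −i·sin(θ/2)], [−i·sin(θ/2), cos(θ/2)]]; θ = 2.472, cos(θ/2) ≈ 0.328577, sin(θ/2) ≈ 0.944477.
With a = amp(|0⟩) = 1 and b = amp(|1⟩) = 0:
new amp(|0⟩) = (0.328577)·a + (-0.944477i)·b = 0.3286
new amp(|1⟩) = (-0.944477i)·a + (0.328577)·b = -0.9445i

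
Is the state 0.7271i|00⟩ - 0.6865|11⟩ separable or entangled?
Entangled

Writing the state as a|00⟩ + b|01⟩ + c|10⟩ + d|11⟩, it is a product state iff ad − bc = 0.
Here (a, b, c, d) = (0.7271i, 0, 0, -0.6865): ad − bc = (0.7271i)(-0.6865) − (0)(0) = -0.4992i ≠ 0, so the state is entangled.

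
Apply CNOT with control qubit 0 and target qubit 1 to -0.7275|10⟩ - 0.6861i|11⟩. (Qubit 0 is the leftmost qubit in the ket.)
-0.6861i|10⟩ - 0.7275|11⟩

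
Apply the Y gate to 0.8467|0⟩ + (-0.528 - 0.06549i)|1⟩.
(-0.06549 + 0.528i)|0⟩ + 0.8467i|1⟩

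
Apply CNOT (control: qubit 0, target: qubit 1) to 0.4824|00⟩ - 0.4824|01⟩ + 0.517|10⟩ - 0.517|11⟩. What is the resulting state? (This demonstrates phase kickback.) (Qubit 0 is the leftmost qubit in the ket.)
0.4824|00⟩ - 0.4824|01⟩ - 0.517|10⟩ + 0.517|11⟩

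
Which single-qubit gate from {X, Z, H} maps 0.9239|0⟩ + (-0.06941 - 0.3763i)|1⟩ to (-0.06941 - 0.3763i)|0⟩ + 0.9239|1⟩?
X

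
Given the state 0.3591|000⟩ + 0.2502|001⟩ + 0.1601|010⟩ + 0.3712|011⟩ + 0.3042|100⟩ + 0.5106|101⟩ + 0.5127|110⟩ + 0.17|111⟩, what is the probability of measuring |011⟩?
0.1378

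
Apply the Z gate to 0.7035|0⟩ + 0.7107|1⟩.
0.7035|0⟩ - 0.7107|1⟩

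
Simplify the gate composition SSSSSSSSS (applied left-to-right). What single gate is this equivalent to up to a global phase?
S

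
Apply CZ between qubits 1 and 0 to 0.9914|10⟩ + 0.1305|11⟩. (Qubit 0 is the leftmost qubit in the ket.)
0.9914|10⟩ - 0.1305|11⟩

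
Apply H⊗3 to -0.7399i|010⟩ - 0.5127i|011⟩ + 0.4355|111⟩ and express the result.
(0.154 - 0.4429i)|000⟩ + (-0.154 - 0.08033i)|001⟩ + (-0.154 + 0.4429i)|010⟩ + (0.154 + 0.08033i)|011⟩ + (-0.154 - 0.4429i)|100⟩ + (0.154 - 0.08033i)|101⟩ + (0.154 + 0.4429i)|110⟩ + (-0.154 + 0.08033i)|111⟩

H⊗3 gives amp(|y⟩) = (1/2√2) Σ_x (−1)^(x·y) amp(|x⟩), where x·y is the number of positions in which both x and y have a 1.
|000⟩: (-0.7399i - 0.5127i + 0.4355)/(2√2) = (0.154 - 0.4429i)
|001⟩: (-0.7399i + 0.5127i - 0.4355)/(2√2) = (-0.154 - 0.08033i)
|010⟩: (0.7399i + 0.5127i - 0.4355)/(2√2) = (-0.154 + 0.4429i)
|011⟩: (0.7399i - 0.5127i + 0.4355)/(2√2) = (0.154 + 0.08033i)
|100⟩: (-0.7399i - 0.5127i - 0.4355)/(2√2) = (-0.154 - 0.4429i)
|101⟩: (-0.7399i + 0.5127i + 0.4355)/(2√2) = (0.154 - 0.08033i)
|110⟩: (0.7399i + 0.5127i + 0.4355)/(2√2) = (0.154 + 0.4429i)
|111⟩: (0.7399i - 0.5127i - 0.4355)/(2√2) = (-0.154 + 0.08033i)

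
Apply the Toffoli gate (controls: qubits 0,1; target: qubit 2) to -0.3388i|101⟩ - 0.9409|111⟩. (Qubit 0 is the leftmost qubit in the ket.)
-0.3388i|101⟩ - 0.9409|110⟩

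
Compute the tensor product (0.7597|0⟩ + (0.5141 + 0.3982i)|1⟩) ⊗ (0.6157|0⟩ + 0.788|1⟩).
0.4677|00⟩ + 0.5986|01⟩ + (0.3165 + 0.2452i)|10⟩ + (0.4051 + 0.3138i)|11⟩

amp(|b₁b₂…⟩) = product of the factor amplitudes for bits b₁, b₂, …; only kets whose every factor amplitude is nonzero survive.
|00⟩: (0.7597)(0.6157) = 0.4677
|01⟩: (0.7597)(0.788) = 0.5986
|10⟩: (0.5141 + 0.3982i)(0.6157) = (0.3165 + 0.2452i)
|11⟩: (0.5141 + 0.3982i)(0.788) = (0.4051 + 0.3138i)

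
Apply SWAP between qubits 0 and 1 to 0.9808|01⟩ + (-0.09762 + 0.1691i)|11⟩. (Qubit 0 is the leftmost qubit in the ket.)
0.9808|10⟩ + (-0.09762 + 0.1691i)|11⟩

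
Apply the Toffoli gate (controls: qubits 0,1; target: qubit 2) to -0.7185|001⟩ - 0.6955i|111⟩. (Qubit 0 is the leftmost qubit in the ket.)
-0.7185|001⟩ - 0.6955i|110⟩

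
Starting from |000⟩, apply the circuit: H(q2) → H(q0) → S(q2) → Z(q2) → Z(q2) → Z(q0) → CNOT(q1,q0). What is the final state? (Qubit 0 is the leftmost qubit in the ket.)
1/2|000⟩ + (1/2)i|001⟩ - 1/2|100⟩ - (1/2)i|101⟩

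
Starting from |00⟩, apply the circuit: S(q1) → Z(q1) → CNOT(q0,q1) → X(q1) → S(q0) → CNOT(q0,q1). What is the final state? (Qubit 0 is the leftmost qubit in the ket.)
|01⟩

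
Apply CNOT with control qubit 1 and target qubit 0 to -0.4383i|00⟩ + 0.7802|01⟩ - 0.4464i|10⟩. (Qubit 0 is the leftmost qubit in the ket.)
-0.4383i|00⟩ - 0.4464i|10⟩ + 0.7802|11⟩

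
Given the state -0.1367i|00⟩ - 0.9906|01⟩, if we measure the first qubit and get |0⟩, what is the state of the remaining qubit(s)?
-0.1367i|0⟩ - 0.9906|1⟩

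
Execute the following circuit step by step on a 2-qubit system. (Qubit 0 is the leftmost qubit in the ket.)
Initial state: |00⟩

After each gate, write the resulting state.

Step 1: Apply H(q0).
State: 1/√2|00⟩ + 1/√2|10⟩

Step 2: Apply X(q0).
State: 1/√2|00⟩ + 1/√2|10⟩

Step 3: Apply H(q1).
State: 1/2|00⟩ + 1/2|01⟩ + 1/2|10⟩ + 1/2|11⟩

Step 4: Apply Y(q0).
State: -(1/2)i|00⟩ - (1/2)i|01⟩ + (1/2)i|10⟩ + (1/2)i|11⟩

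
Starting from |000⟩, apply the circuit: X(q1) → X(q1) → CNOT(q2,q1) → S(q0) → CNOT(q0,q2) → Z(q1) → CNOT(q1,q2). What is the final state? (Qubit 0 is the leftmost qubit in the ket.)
|000⟩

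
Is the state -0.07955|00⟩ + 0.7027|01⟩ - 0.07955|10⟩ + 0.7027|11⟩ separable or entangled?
Separable

Writing the state as a|00⟩ + b|01⟩ + c|10⟩ + d|11⟩, it is a product state iff ad − bc = 0.
Here (a, b, c, d) = (-0.07955, 0.7027, -0.07955, 0.7027): ad − bc = (-0.07955)(0.7027) − (0.7027)(-0.07955) = 0, so the state is separable.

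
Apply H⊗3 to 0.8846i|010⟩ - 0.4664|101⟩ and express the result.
(-0.1649 + 0.3128i)|000⟩ + (0.1649 + 0.3128i)|001⟩ + (-0.1649 - 0.3128i)|010⟩ + (0.1649 - 0.3128i)|011⟩ + (0.1649 + 0.3128i)|100⟩ + (-0.1649 + 0.3128i)|101⟩ + (0.1649 - 0.3128i)|110⟩ + (-0.1649 - 0.3128i)|111⟩

H⊗3 gives amp(|y⟩) = (1/2√2) Σ_x (−1)^(x·y) amp(|x⟩), where x·y is the number of positions in which both x and y have a 1.
|000⟩: (0.8846i - 0.4664)/(2√2) = (-0.1649 + 0.3128i)
|001⟩: (0.8846i + 0.4664)/(2√2) = (0.1649 + 0.3128i)
|010⟩: (-0.8846i - 0.4664)/(2√2) = (-0.1649 - 0.3128i)
|011⟩: (-0.8846i + 0.4664)/(2√2) = (0.1649 - 0.3128i)
|100⟩: (0.8846i + 0.4664)/(2√2) = (0.1649 + 0.3128i)
|101⟩: (0.8846i - 0.4664)/(2√2) = (-0.1649 + 0.3128i)
|110⟩: (-0.8846i + 0.4664)/(2√2) = (0.1649 - 0.3128i)
|111⟩: (-0.8846i - 0.4664)/(2√2) = (-0.1649 - 0.3128i)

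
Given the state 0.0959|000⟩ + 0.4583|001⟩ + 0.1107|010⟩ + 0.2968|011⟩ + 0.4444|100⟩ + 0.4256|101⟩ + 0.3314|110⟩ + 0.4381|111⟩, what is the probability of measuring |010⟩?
0.01225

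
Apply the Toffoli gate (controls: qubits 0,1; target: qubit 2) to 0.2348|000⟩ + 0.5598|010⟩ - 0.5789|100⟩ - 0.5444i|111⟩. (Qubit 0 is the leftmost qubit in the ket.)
0.2348|000⟩ + 0.5598|010⟩ - 0.5789|100⟩ - 0.5444i|110⟩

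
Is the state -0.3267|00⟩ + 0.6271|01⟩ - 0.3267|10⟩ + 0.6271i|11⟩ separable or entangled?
Entangled

Writing the state as a|00⟩ + b|01⟩ + c|10⟩ + d|11⟩, it is a product state iff ad − bc = 0.
Here (a, b, c, d) = (-0.3267, 0.6271, -0.3267, 0.6271i): ad − bc = (-0.3267)(0.6271i) − (0.6271)(-0.3267) = (0.2049 - 0.2049i) ≠ 0, so the state is entangled.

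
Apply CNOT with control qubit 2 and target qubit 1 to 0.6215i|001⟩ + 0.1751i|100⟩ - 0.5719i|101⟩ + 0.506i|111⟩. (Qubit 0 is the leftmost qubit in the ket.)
0.6215i|011⟩ + 0.1751i|100⟩ + 0.506i|101⟩ - 0.5719i|111⟩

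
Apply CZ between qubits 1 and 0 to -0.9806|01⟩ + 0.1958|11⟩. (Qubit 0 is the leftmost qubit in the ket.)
-0.9806|01⟩ - 0.1958|11⟩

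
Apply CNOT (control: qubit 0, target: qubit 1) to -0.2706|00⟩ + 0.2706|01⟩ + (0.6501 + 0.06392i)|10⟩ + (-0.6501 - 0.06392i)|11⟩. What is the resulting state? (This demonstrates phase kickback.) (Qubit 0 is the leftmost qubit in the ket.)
-0.2706|00⟩ + 0.2706|01⟩ + (-0.6501 - 0.06392i)|10⟩ + (0.6501 + 0.06392i)|11⟩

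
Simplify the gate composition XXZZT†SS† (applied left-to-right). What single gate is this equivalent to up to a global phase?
T†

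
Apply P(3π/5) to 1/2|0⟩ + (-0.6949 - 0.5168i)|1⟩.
1/2|0⟩ + (0.7062 - 0.5012i)|1⟩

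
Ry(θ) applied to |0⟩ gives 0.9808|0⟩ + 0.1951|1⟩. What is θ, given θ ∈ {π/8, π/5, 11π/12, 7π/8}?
π/8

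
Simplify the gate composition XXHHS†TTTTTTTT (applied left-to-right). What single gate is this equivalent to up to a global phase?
S†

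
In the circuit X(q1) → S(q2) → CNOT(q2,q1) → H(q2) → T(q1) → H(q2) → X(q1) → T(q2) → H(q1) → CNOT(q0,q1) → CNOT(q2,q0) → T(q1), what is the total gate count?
12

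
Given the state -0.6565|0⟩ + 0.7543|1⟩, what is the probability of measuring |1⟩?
0.569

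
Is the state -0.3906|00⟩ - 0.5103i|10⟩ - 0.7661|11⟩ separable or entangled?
Entangled

Writing the state as a|00⟩ + b|01⟩ + c|10⟩ + d|11⟩, it is a product state iff ad − bc = 0.
Here (a, b, c, d) = (-0.3906, 0, -0.5103i, -0.7661): ad − bc = (-0.3906)(-0.7661) − (0)(-0.5103i) = 0.2992 ≠ 0, so the state is entangled.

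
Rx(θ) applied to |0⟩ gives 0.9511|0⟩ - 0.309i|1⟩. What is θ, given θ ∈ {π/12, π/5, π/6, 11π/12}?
π/5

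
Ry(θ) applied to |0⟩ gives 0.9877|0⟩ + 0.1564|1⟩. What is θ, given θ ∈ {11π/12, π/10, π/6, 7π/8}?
π/10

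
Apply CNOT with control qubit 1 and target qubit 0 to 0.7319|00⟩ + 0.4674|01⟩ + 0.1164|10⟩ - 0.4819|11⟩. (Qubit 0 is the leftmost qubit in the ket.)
0.7319|00⟩ - 0.4819|01⟩ + 0.1164|10⟩ + 0.4674|11⟩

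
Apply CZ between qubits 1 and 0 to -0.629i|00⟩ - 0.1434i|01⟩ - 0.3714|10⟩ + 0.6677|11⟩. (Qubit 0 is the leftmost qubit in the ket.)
-0.629i|00⟩ - 0.1434i|01⟩ - 0.3714|10⟩ - 0.6677|11⟩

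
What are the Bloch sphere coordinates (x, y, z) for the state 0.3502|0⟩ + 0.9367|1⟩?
(0.6561, 0, -0.7548)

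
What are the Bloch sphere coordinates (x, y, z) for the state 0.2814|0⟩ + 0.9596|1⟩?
(0.5401, 0, -0.8416)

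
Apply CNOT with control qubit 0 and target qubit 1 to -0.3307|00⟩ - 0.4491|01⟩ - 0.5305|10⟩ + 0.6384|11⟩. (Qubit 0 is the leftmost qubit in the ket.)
-0.3307|00⟩ - 0.4491|01⟩ + 0.6384|10⟩ - 0.5305|11⟩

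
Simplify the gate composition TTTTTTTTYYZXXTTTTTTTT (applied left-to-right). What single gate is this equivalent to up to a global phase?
Z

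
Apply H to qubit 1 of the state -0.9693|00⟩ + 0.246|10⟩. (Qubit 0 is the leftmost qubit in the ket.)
-0.6854|00⟩ - 0.6854|01⟩ + 0.1739|10⟩ + 0.1739|11⟩

H on qubit 1 mixes each pair of kets that differ only in qubit 1: amplitudes (a, b) of (|…0…⟩, |…1…⟩) become ((a + b)/√2, (a − b)/√2). Kets absent from the input have amplitude 0.
(|00⟩, |01⟩): (a, b) = (-0.9693, 0) → (-0.6854, -0.6854)
(|10⟩, |11⟩): (a, b) = (0.246, 0) → (0.1739, 0.1739)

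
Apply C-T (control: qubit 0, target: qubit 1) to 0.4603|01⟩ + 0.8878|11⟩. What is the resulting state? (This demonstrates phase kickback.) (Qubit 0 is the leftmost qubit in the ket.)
0.4603|01⟩ + (0.6278 + 0.6278i)|11⟩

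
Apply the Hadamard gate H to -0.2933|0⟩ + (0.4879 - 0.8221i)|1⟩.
(0.1376 - 0.5813i)|0⟩ + (-0.5524 + 0.5813i)|1⟩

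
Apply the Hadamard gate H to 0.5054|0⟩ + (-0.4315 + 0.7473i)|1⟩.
(0.05226 + 0.5284i)|0⟩ + (0.6625 - 0.5284i)|1⟩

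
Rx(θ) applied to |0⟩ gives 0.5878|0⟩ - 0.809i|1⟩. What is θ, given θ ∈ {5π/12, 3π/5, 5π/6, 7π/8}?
3π/5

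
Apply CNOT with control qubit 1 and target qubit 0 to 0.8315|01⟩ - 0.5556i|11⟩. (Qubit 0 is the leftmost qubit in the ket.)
-0.5556i|01⟩ + 0.8315|11⟩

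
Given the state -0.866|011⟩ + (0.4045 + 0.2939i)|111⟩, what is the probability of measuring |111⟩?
0.25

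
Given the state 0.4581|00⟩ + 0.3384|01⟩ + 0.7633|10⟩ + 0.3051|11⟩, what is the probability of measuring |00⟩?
0.2099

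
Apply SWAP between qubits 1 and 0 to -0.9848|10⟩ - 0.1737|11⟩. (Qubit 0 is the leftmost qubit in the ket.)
-0.9848|01⟩ - 0.1737|11⟩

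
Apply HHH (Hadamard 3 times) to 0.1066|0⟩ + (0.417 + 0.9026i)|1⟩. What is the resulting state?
(0.3702 + 0.6382i)|0⟩ + (-0.2195 - 0.6382i)|1⟩

H² = I, so H^3 = H: a single Hadamard. With (a, b) = (0.1066, (0.417 + 0.9026i)), H gives ((a + b)/√2, (a − b)/√2) = ((0.3702 + 0.6382i), (-0.2195 - 0.6382i)).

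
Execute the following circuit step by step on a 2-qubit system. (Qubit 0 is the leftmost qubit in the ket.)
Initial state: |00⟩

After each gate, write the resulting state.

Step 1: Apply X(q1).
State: |01⟩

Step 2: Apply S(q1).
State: i|01⟩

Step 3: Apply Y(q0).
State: -|11⟩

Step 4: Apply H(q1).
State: -1/√2|10⟩ + 1/√2|11⟩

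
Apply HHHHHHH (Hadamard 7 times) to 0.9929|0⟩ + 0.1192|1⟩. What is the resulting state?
0.7864|0⟩ + 0.6178|1⟩

H² = I, so H^7 = H: a single Hadamard. With (a, b) = (0.9929, 0.1192), H gives ((a + b)/√2, (a − b)/√2) = (0.7864, 0.6178).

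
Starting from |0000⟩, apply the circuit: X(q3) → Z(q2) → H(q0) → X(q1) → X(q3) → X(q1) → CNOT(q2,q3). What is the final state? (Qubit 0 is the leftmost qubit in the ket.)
1/√2|0000⟩ + 1/√2|1000⟩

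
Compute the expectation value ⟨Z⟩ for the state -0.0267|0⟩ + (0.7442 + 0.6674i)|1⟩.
-0.9985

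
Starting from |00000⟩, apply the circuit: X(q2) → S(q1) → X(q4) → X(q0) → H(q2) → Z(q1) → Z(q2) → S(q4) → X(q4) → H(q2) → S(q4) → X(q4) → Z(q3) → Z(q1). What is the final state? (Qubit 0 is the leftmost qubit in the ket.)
i|10001⟩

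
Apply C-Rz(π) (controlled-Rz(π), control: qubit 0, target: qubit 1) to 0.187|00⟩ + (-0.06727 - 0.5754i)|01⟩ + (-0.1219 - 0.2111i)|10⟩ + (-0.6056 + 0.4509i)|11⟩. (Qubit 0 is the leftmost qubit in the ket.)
0.187|00⟩ + (-0.06727 - 0.5754i)|01⟩ + (-0.2111 + 0.1219i)|10⟩ + (-0.4509 - 0.6056i)|11⟩

C-Rz(π) leaves the control-|0⟩ kets |00⟩, |01⟩ unchanged and applies Rz(π) to qubit 1 on the control-|1⟩ pair (|10⟩, |11⟩).
Rz(π) = [[e^(−iθ/2), 0], [0, e^(iθ/2)]] with e^(±iθ/2) = cos(θ/2) ± i·sin(θ/2); θ = π, cos(θ/2) ≈ 0, sin(θ/2) ≈ 1.
With a = amp(|10⟩) = (-0.1219 - 0.2111i) and b = amp(|11⟩) = (-0.6056 + 0.4509i):
new amp(|10⟩) = (-i)·a = (-0.2111 + 0.1219i)
new amp(|11⟩) = (i)·b = (-0.4509 - 0.6056i)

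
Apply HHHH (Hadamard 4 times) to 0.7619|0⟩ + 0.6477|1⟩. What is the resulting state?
0.7619|0⟩ + 0.6477|1⟩

H² = I, so an even number of Hadamards cancels: H^4 = I and the state is unchanged.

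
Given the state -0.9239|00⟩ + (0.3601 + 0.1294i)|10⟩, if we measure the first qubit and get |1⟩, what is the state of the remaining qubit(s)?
(0.9411 + 0.3382i)|0⟩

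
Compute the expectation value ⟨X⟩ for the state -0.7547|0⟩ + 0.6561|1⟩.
-0.9903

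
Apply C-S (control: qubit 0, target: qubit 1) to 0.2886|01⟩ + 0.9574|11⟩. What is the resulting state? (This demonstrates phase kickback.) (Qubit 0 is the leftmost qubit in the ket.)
0.2886|01⟩ + 0.9574i|11⟩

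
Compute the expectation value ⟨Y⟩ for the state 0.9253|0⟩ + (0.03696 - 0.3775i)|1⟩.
-0.6986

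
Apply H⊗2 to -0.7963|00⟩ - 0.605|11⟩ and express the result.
-0.7007|00⟩ - 0.09565|01⟩ - 0.09565|10⟩ - 0.7007|11⟩

H⊗2 gives amp(|y⟩) = (1/2) Σ_x (−1)^(x·y) amp(|x⟩), where x·y is the number of positions in which both x and y have a 1.
|00⟩: (-0.7963 - 0.605)/2 = -0.7007
|01⟩: (-0.7963 + 0.605)/2 = -0.09565
|10⟩: (-0.7963 + 0.605)/2 = -0.09565
|11⟩: (-0.7963 - 0.605)/2 = -0.7007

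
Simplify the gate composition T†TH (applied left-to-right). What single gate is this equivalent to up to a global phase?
H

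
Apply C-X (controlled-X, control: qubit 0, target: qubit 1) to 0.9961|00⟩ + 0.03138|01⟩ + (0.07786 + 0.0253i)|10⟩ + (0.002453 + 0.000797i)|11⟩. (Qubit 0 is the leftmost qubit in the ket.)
0.9961|00⟩ + 0.03138|01⟩ + (0.002453 + 0.000797i)|10⟩ + (0.07786 + 0.0253i)|11⟩

C-X leaves the control-|0⟩ kets |00⟩, |01⟩ unchanged and applies X to qubit 1 on the control-|1⟩ pair (|10⟩, |11⟩).
X = [[0, 1], [1, 0]].
With a = amp(|10⟩) = (0.07786 + 0.0253i) and b = amp(|11⟩) = (0.002453 + 0.000797i):
new amp(|10⟩) = (1)·b = (0.002453 + 0.000797i)
new amp(|11⟩) = (1)·a = (0.07786 + 0.0253i)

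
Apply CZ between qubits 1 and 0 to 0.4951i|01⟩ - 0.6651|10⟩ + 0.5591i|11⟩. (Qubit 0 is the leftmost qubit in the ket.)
0.4951i|01⟩ - 0.6651|10⟩ - 0.5591i|11⟩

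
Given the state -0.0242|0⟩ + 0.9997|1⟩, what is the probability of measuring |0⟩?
0.0005856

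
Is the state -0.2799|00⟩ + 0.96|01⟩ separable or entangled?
Separable

Writing the state as a|00⟩ + b|01⟩ + c|10⟩ + d|11⟩, it is a product state iff ad − bc = 0.
Here (a, b, c, d) = (-0.2799, 0.96, 0, 0): ad − bc = (-0.2799)(0) − (0.96)(0) = 0, so the state is separable.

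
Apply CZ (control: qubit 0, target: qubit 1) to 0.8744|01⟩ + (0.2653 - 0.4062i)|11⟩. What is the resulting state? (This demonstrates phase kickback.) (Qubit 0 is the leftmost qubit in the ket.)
0.8744|01⟩ + (-0.2653 + 0.4062i)|11⟩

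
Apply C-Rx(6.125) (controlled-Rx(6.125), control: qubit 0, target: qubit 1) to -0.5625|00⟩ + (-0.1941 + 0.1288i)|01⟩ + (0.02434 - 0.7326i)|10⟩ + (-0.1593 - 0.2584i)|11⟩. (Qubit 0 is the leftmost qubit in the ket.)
-0.5625|00⟩ + (-0.1941 + 0.1288i)|01⟩ + (-0.04468 + 0.7429i)|10⟩ + (0.1009 + 0.2557i)|11⟩

C-Rx(6.125) leaves the control-|0⟩ kets |00⟩, |01⟩ unchanged and applies Rx(6.125) to qubit 1 on the control-|1⟩ pair (|10⟩, |11⟩).
Rx(6.125) = [[cos(θ/2), −i·sin(θ/2)], [−i·sin(θ/2), cos(θ/2)]]; θ = 6.125, cos(θ/2) ≈ -0.996874, sin(θ/2) ≈ 0.0790102.
With a = amp(|10⟩) = (0.02434 - 0.7326i) and b = amp(|11⟩) = (-0.1593 - 0.2584i):
new amp(|10⟩) = (-0.996874)·a + (-0.0790102i)·b = (-0.04468 + 0.7429i)
new amp(|11⟩) = (-0.0790102i)·a + (-0.996874)·b = (0.1009 + 0.2557i)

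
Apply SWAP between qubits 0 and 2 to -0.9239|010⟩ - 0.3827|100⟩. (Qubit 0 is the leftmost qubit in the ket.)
-0.3827|001⟩ - 0.9239|010⟩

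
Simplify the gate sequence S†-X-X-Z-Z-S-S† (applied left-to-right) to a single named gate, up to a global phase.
S†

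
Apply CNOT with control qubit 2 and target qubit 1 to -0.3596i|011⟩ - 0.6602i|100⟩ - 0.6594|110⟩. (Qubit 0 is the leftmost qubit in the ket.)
-0.3596i|001⟩ - 0.6602i|100⟩ - 0.6594|110⟩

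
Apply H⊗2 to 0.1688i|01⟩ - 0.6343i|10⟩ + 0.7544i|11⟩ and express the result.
0.1445i|00⟩ - 0.7788i|01⟩ + 0.02435i|10⟩ + 0.61i|11⟩

H⊗2 gives amp(|y⟩) = (1/2) Σ_x (−1)^(x·y) amp(|x⟩), where x·y is the number of positions in which both x and y have a 1.
|00⟩: (0.1688i - 0.6343i + 0.7544i)/2 = 0.1445i
|01⟩: (-0.1688i - 0.6343i - 0.7544i)/2 = -0.7788i
|10⟩: (0.1688i + 0.6343i - 0.7544i)/2 = 0.02435i
|11⟩: (-0.1688i + 0.6343i + 0.7544i)/2 = 0.61i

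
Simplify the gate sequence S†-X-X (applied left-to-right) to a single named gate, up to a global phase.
S†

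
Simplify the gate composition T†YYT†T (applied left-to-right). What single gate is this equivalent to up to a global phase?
T†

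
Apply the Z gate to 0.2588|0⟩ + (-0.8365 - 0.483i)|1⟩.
0.2588|0⟩ + (0.8365 + 0.483i)|1⟩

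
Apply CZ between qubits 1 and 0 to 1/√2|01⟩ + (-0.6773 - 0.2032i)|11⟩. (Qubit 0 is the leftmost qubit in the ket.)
1/√2|01⟩ + (0.6773 + 0.2032i)|11⟩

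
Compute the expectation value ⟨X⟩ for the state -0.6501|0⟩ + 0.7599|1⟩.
-0.988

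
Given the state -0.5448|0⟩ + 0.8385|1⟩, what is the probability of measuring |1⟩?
0.7031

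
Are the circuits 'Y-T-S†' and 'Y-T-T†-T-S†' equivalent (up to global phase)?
Yes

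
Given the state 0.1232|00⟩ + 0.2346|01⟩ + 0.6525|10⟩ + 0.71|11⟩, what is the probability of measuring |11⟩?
0.5041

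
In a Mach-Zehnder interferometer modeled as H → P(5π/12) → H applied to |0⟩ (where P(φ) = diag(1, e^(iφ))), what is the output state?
(0.6294 + 0.483i)|0⟩ + (0.3706 - 0.483i)|1⟩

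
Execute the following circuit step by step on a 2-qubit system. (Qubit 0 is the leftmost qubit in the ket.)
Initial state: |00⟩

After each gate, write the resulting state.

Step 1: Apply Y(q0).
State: i|10⟩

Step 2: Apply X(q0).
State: i|00⟩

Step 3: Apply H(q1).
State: (1/√2)i|00⟩ + (1/√2)i|01⟩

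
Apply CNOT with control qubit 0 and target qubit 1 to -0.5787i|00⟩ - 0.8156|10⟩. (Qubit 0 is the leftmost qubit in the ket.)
-0.5787i|00⟩ - 0.8156|11⟩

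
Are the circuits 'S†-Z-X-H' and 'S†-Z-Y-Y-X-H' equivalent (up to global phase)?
Yes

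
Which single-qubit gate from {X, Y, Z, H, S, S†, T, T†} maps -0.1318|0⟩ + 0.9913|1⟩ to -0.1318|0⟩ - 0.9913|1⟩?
Z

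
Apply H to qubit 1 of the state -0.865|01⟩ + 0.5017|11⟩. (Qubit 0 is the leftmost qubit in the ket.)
-0.6116|00⟩ + 0.6116|01⟩ + 0.3548|10⟩ - 0.3548|11⟩

H on qubit 1 mixes each pair of kets that differ only in qubit 1: amplitudes (a, b) of (|…0…⟩, |…1…⟩) become ((a + b)/√2, (a − b)/√2). Kets absent from the input have amplitude 0.
(|00⟩, |01⟩): (a, b) = (0, -0.865) → (-0.6116, 0.6116)
(|10⟩, |11⟩): (a, b) = (0, 0.5017) → (0.3548, -0.3548)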